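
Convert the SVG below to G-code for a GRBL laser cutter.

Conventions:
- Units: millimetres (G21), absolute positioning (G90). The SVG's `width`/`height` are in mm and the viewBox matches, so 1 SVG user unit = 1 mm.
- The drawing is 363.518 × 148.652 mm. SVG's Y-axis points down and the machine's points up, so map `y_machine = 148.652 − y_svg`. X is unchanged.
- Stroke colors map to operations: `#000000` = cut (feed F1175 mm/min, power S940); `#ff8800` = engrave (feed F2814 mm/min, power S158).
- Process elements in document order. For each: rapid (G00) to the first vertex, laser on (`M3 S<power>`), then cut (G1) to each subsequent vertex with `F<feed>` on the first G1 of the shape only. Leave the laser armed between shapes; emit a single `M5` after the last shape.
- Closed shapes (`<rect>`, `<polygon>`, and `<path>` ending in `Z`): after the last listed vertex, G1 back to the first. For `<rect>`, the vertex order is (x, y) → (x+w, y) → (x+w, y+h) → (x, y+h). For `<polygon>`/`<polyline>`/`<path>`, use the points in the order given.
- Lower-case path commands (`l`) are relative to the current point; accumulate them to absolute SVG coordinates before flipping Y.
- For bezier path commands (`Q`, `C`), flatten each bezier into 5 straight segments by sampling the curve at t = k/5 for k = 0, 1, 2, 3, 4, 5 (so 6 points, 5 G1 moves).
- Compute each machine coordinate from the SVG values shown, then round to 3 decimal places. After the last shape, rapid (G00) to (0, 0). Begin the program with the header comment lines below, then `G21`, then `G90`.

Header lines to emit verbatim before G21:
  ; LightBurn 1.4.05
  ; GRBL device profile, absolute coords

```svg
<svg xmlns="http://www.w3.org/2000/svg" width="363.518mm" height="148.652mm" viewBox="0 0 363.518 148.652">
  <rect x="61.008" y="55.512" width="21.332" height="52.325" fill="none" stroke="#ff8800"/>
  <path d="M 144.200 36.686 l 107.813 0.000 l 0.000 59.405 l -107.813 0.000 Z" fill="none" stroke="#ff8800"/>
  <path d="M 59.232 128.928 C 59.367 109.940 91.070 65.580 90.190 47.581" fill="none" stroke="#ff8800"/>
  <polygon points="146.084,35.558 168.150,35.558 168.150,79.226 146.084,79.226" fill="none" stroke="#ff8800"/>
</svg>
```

1 u = 1 mm; y_m = 148.652 − y.

[1] `<rect>` rectangle, #ff8800→engrave S158 F2814: (61.008,93.140) → (82.340,93.140) → (82.340,40.815) → (61.008,40.815) → (61.008,93.140) (closed)

[2] `<path>` rectangle, #ff8800→engrave S158 F2814: (144.200,111.966) → (252.013,111.966) → (252.013,52.561) → (144.200,52.561) → (144.200,111.966) (closed)

[3] `<path>` cubic bezier, #ff8800→engrave S158 F2814: (59.232,19.724) → (62.588,33.748) → (70.441,51.377) → (79.712,70.130) → (87.321,87.522) → (90.190,101.071)

[4] `<polygon>` rectangle, #ff8800→engrave S158 F2814: (146.084,113.094) → (168.150,113.094) → (168.150,69.426) → (146.084,69.426) → (146.084,113.094) (closed)

; LightBurn 1.4.05
; GRBL device profile, absolute coords
G21
G90
G00 X61.008 Y93.140
M3 S158
G1 X82.340 Y93.140 F2814
G1 X82.340 Y40.815
G1 X61.008 Y40.815
G1 X61.008 Y93.140
G00 X144.200 Y111.966
M3 S158
G1 X252.013 Y111.966 F2814
G1 X252.013 Y52.561
G1 X144.200 Y52.561
G1 X144.200 Y111.966
G00 X59.232 Y19.724
M3 S158
G1 X62.588 Y33.748 F2814
G1 X70.441 Y51.377
G1 X79.712 Y70.130
G1 X87.321 Y87.522
G1 X90.190 Y101.071
G00 X146.084 Y113.094
M3 S158
G1 X168.150 Y113.094 F2814
G1 X168.150 Y69.426
G1 X146.084 Y69.426
G1 X146.084 Y113.094
M5
G00 X0.000 Y0.000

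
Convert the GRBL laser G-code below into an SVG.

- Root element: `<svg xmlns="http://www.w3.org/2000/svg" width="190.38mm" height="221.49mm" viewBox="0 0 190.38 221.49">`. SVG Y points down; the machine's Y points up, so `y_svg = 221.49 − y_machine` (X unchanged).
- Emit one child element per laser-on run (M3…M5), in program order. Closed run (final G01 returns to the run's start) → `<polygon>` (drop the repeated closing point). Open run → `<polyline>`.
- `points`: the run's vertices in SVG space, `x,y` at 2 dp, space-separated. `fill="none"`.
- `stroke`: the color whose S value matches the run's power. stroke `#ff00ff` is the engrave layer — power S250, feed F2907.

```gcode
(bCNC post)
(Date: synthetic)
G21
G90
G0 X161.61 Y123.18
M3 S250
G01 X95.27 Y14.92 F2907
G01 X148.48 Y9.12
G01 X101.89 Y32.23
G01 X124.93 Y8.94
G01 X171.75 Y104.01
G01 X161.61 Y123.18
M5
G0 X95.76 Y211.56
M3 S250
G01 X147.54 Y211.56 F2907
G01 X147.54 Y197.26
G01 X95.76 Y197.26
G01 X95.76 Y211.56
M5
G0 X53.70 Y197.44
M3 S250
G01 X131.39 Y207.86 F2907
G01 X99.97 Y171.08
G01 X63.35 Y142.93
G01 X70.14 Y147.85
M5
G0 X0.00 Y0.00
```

y_svg = 221.49 − y_m. Every run uses S250, so all elements get stroke `#ff00ff` (engrave).

[1] closed run; points: 161.61,98.31 95.27,206.57 148.48,212.37 101.89,189.26 124.93,212.55 171.75,117.48

[2] closed run; points: 95.76,9.93 147.54,9.93 147.54,24.23 95.76,24.23

[3] open run; points: 53.70,24.05 131.39,13.63 99.97,50.41 63.35,78.56 70.14,73.64

<svg xmlns="http://www.w3.org/2000/svg" width="190.38mm" height="221.49mm" viewBox="0 0 190.38 221.49">
  <polygon points="161.61,98.31 95.27,206.57 148.48,212.37 101.89,189.26 124.93,212.55 171.75,117.48" fill="none" stroke="#ff00ff"/>
  <polygon points="95.76,9.93 147.54,9.93 147.54,24.23 95.76,24.23" fill="none" stroke="#ff00ff"/>
  <polyline points="53.70,24.05 131.39,13.63 99.97,50.41 63.35,78.56 70.14,73.64" fill="none" stroke="#ff00ff"/>
</svg>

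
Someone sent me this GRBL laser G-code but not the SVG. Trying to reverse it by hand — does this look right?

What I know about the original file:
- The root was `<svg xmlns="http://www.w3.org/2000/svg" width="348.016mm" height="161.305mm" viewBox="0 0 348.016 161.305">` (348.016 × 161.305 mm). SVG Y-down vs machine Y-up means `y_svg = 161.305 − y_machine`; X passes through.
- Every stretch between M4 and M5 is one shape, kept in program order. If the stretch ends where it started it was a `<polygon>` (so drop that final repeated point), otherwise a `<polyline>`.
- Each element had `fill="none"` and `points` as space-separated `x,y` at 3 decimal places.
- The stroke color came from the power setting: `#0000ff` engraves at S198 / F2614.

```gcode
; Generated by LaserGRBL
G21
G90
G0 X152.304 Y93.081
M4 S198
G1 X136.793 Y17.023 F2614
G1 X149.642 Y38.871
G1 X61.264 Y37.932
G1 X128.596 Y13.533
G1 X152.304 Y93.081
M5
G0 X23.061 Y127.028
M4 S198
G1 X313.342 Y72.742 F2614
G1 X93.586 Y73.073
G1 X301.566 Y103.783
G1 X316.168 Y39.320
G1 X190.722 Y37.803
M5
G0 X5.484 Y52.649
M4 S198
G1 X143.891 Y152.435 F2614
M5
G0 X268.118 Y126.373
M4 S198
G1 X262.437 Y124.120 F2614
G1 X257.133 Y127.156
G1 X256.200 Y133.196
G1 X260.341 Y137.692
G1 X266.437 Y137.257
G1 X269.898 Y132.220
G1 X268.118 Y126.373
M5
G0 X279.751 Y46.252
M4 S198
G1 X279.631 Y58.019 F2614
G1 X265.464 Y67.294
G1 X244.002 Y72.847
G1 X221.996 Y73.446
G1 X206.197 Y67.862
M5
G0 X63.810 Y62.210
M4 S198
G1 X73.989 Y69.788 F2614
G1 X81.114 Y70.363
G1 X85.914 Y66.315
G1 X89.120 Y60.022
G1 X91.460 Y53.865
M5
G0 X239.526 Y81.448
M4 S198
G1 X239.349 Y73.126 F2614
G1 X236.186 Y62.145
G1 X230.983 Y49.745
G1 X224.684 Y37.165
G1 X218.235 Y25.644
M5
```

<svg xmlns="http://www.w3.org/2000/svg" width="348.016mm" height="161.305mm" viewBox="0 0 348.016 161.305">
  <polygon points="152.304,68.224 136.793,144.282 149.642,122.434 61.264,123.373 128.596,147.772" fill="none" stroke="#0000ff"/>
  <polyline points="23.061,34.277 313.342,88.563 93.586,88.232 301.566,57.522 316.168,121.985 190.722,123.502" fill="none" stroke="#0000ff"/>
  <polyline points="5.484,108.656 143.891,8.870" fill="none" stroke="#0000ff"/>
  <polygon points="268.118,34.932 262.437,37.185 257.133,34.149 256.200,28.109 260.341,23.613 266.437,24.048 269.898,29.085" fill="none" stroke="#0000ff"/>
  <polyline points="279.751,115.053 279.631,103.286 265.464,94.011 244.002,88.458 221.996,87.859 206.197,93.443" fill="none" stroke="#0000ff"/>
  <polyline points="63.810,99.095 73.989,91.517 81.114,90.942 85.914,94.990 89.120,101.283 91.460,107.440" fill="none" stroke="#0000ff"/>
  <polyline points="239.526,79.857 239.349,88.179 236.186,99.160 230.983,111.560 224.684,124.140 218.235,135.661" fill="none" stroke="#0000ff"/>
</svg>

Each laser-on run becomes one SVG element. Flip Y back into SVG space with y_svg = 161.305 − y_machine. Every run uses S198, so all elements get stroke `#0000ff` (engrave).

Run 1: The run returns to its start, so emit a `<polygon>` with points (Y-flipped): 152.304,68.224 136.793,144.282 149.642,122.434 61.264,123.373 128.596,147.772.

Run 2: The run is open, so emit a `<polyline>` with points (Y-flipped): 23.061,34.277 313.342,88.563 93.586,88.232 301.566,57.522 316.168,121.985 190.722,123.502.

Run 3: The run is open, so emit a `<polyline>` with points (Y-flipped): 5.484,108.656 143.891,8.870.

Run 4: The run returns to its start, so emit a `<polygon>` with points (Y-flipped): 268.118,34.932 262.437,37.185 257.133,34.149 256.200,28.109 260.341,23.613 266.437,24.048 269.898,29.085.

Run 5: The run is open, so emit a `<polyline>` with points (Y-flipped): 279.751,115.053 279.631,103.286 265.464,94.011 244.002,88.458 221.996,87.859 206.197,93.443.

Run 6: The run is open, so emit a `<polyline>` with points (Y-flipped): 63.810,99.095 73.989,91.517 81.114,90.942 85.914,94.990 89.120,101.283 91.460,107.440.

Run 7: The run is open, so emit a `<polyline>` with points (Y-flipped): 239.526,79.857 239.349,88.179 236.186,99.160 230.983,111.560 224.684,124.140 218.235,135.661.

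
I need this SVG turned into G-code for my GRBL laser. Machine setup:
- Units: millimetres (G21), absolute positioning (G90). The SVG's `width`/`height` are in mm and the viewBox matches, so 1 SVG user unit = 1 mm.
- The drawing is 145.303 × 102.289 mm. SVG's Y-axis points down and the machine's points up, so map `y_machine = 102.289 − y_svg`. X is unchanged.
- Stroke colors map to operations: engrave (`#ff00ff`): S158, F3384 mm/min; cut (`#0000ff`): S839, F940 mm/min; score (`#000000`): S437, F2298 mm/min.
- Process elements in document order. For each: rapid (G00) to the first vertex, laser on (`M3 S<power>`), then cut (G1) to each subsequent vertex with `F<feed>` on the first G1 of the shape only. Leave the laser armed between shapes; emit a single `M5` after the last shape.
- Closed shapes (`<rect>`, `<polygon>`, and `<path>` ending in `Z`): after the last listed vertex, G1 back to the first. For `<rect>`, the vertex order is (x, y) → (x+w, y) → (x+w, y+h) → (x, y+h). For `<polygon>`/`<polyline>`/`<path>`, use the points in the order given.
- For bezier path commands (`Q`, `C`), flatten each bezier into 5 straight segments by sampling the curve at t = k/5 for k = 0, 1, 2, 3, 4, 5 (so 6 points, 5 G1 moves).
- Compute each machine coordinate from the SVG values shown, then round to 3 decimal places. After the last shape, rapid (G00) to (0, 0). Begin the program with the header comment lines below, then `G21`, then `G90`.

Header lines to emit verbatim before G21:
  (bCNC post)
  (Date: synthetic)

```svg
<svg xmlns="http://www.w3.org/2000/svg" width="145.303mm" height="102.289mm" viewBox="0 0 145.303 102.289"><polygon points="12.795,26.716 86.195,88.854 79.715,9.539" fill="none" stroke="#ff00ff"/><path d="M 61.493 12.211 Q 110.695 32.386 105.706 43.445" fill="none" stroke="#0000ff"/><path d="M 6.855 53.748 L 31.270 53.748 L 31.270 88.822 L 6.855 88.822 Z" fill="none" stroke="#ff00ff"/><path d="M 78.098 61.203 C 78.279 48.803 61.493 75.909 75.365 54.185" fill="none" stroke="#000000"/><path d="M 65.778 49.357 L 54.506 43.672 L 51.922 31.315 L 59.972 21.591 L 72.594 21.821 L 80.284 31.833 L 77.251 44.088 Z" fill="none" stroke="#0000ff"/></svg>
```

(bCNC post)
(Date: synthetic)
G21
G90
G00 X12.795 Y75.573
M3 S158
G1 X86.195 Y13.435 F3384
G1 X79.715 Y92.750
G1 X12.795 Y75.573
G00 X61.493 Y90.078
M3 S839
G1 X79.006 Y82.373 F940
G1 X92.184 Y75.397
G1 X101.027 Y69.150
G1 X105.534 Y63.632
G1 X105.706 Y58.844
G00 X6.855 Y48.541
M3 S158
G1 X31.270 Y48.541 F3384
G1 X31.270 Y13.467
G1 X6.855 Y13.467
G1 X6.855 Y48.541
G00 X78.098 Y41.086
M3 S437
G1 X76.552 Y44.492 F2298
G1 X73.219 Y42.657
G1 X70.386 Y39.820
G1 X70.340 Y40.223
G1 X75.365 Y48.104
G00 X65.778 Y52.932
M3 S839
G1 X54.506 Y58.617 F940
G1 X51.922 Y70.974
G1 X59.972 Y80.698
G1 X72.594 Y80.468
G1 X80.284 Y70.456
G1 X77.251 Y58.201
G1 X65.778 Y52.932
M5
G00 X0.000 Y0.000

1 u = 1 mm; y_m = 102.289 − y.

[1] `<polygon>` closed polygon, #ff00ff→engrave S158 F3384: (12.795,75.573) → (86.195,13.435) → (79.715,92.750) → (12.795,75.573) (closed)

[2] `<path>` quadratic bezier, #0000ff→cut S839 F940: (61.493,90.078) → (79.006,82.373) → (92.184,75.397) → (101.027,69.150) → (105.534,63.632) → (105.706,58.844)

[3] `<path>` rectangle, #ff00ff→engrave S158 F3384: (6.855,48.541) → (31.270,48.541) → (31.270,13.467) → (6.855,13.467) → (6.855,48.541) (closed)

[4] `<path>` cubic bezier, #000000→score S437 F2298: (78.098,41.086) → (76.552,44.492) → (73.219,42.657) → (70.386,39.820) → (70.340,40.223) → (75.365,48.104)

[5] `<path>` regular polygon, #0000ff→cut S839 F940: (65.778,52.932) → (54.506,58.617) → (51.922,70.974) → (59.972,80.698) → (72.594,80.468) → (80.284,70.456) → (77.251,58.201) → (65.778,52.932) (closed)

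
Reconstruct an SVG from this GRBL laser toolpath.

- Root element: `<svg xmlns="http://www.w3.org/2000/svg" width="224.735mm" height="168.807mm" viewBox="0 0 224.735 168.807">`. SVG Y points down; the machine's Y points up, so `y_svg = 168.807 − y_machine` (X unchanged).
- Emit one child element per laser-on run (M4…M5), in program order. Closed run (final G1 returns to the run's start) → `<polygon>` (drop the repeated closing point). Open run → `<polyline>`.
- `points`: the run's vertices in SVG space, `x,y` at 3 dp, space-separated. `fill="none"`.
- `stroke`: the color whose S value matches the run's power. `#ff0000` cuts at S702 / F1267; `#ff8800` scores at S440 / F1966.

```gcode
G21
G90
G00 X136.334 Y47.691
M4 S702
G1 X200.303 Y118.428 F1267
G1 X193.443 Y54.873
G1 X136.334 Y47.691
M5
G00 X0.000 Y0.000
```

Machine Y-up, SVG Y-down with viewBox height 168.807, so y_svg = 168.807 − y_machine; X carries over. Every run uses S702, so all elements get stroke `#ff0000` (cut).

Run 1: The run returns to its start, so emit a `<polygon>` with points (Y-flipped): 136.334,121.116 200.303,50.379 193.443,113.934.

<svg xmlns="http://www.w3.org/2000/svg" width="224.735mm" height="168.807mm" viewBox="0 0 224.735 168.807">
  <polygon points="136.334,121.116 200.303,50.379 193.443,113.934" fill="none" stroke="#ff0000"/>
</svg>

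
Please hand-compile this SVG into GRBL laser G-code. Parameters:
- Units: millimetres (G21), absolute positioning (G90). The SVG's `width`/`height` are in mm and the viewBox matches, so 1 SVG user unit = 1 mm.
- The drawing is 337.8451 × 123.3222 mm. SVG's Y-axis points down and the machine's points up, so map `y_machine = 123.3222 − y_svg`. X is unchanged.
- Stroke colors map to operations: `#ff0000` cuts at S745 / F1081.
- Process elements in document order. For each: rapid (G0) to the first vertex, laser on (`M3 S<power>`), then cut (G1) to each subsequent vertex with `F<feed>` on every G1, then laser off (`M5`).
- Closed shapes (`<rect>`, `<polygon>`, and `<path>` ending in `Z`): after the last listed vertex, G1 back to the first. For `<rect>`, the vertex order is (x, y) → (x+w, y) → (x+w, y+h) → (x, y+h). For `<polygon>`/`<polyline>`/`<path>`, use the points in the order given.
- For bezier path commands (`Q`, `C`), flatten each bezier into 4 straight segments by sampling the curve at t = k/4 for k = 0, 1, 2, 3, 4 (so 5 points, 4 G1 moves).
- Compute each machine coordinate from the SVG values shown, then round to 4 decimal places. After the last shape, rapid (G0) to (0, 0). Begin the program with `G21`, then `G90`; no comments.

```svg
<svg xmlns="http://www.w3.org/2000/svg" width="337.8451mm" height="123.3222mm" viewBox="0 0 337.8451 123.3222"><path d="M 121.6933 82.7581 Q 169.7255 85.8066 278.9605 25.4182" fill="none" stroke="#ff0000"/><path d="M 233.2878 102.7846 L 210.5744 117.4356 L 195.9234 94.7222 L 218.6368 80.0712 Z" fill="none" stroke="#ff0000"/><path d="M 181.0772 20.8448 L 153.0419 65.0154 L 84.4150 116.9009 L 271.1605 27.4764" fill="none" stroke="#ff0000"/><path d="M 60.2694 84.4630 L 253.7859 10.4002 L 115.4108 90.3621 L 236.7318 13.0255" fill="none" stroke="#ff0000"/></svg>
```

G21
G90
G0 X121.6933 Y40.5641
M3 S745
G1 X149.5346 Y43.0047 F1081
G1 X185.0262 Y53.3748 F1081
G1 X228.1682 Y71.6746 F1081
G1 X278.9605 Y97.9040 F1081
M5
G0 X233.2878 Y20.5376
M3 S745
G1 X210.5744 Y5.8866 F1081
G1 X195.9234 Y28.6000 F1081
G1 X218.6368 Y43.2510 F1081
G1 X233.2878 Y20.5376 F1081
M5
G0 X181.0772 Y102.4774
M3 S745
G1 X153.0419 Y58.3068 F1081
G1 X84.4150 Y6.4213 F1081
G1 X271.1605 Y95.8458 F1081
M5
G0 X60.2694 Y38.8592
M3 S745
G1 X253.7859 Y112.9220 F1081
G1 X115.4108 Y32.9601 F1081
G1 X236.7318 Y110.2967 F1081
M5
G0 X0.0000 Y0.0000

Since the viewBox matches the mm dimensions, user units are millimetres directly. The only transform is the Y-flip y_m = 123.3222 − y_svg.

Shape 1 is a quadratic bezier drawn with `<path>`. Its stroke #ff0000 means cut at S745, F1081. After flipping Y the toolpath is (121.6933,40.5641) → (149.5346,43.0047) → (185.0262,53.3748) → (228.1682,71.6746) → (278.9605,97.9040).

Shape 2 is a regular polygon drawn with `<path>`. Its stroke #ff0000 means cut at S745, F1081. After flipping Y the toolpath is (233.2878,20.5376) → (210.5744,5.8866) → (195.9234,28.6000) → (218.6368,43.2510) → (233.2878,20.5376), returning to the start.

Shape 3 is a open polyline drawn with `<path>`. Its stroke #ff0000 means cut at S745, F1081. After flipping Y the toolpath is (181.0772,102.4774) → (153.0419,58.3068) → (84.4150,6.4213) → (271.1605,95.8458).

Shape 4 is a open polyline drawn with `<path>`. Its stroke #ff0000 means cut at S745, F1081. After flipping Y the toolpath is (60.2694,38.8592) → (253.7859,112.9220) → (115.4108,32.9601) → (236.7318,110.2967).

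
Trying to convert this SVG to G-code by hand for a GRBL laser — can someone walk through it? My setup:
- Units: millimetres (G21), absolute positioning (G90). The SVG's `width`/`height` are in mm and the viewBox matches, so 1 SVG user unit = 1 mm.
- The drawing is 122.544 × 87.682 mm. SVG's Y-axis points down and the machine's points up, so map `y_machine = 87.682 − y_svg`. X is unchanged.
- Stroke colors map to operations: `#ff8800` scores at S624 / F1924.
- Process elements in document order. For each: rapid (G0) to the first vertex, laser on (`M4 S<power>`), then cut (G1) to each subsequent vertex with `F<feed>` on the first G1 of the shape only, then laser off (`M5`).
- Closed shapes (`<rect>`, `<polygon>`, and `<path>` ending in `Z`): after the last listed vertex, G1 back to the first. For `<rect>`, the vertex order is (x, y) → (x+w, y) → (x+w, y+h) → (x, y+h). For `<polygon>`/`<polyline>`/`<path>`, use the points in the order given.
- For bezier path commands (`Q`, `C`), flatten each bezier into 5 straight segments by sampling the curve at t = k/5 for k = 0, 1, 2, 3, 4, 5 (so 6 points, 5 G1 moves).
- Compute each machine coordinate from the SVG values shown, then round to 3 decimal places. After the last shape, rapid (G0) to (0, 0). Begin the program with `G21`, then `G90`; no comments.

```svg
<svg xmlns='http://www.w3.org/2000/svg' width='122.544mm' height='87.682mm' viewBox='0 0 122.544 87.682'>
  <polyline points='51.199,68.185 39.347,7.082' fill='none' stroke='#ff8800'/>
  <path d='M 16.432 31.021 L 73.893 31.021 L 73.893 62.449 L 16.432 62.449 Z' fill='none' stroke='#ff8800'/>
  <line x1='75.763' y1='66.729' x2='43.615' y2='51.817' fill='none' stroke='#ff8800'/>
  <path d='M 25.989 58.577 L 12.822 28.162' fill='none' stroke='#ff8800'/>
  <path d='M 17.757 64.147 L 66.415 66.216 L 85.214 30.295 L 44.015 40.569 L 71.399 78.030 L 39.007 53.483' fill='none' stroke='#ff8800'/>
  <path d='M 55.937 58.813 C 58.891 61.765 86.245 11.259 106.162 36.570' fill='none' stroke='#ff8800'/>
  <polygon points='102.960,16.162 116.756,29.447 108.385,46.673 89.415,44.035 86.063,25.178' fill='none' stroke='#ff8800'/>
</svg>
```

G21
G90
G0 X51.199 Y19.497
M4 S624
G1 X39.347 Y80.600 F1924
M5
G0 X16.432 Y56.661
M4 S624
G1 X73.893 Y56.661 F1924
G1 X73.893 Y25.233
G1 X16.432 Y25.233
G1 X16.432 Y56.661
M5
G0 X75.763 Y20.953
M4 S624
G1 X43.615 Y35.865 F1924
M5
G0 X25.989 Y29.105
M4 S624
G1 X12.822 Y59.520 F1924
M5
G0 X17.757 Y23.535
M4 S624
G1 X66.415 Y21.466 F1924
G1 X85.214 Y57.387
G1 X44.015 Y47.113
G1 X71.399 Y9.652
G1 X39.007 Y34.199
M5
G0 X55.937 Y28.869
M4 S624
G1 X60.383 Y32.479 F1924
G1 X69.156 Y42.713
G1 X80.729 Y53.367
G1 X93.574 Y58.235
G1 X106.162 Y51.112
M5
G0 X102.960 Y71.520
M4 S624
G1 X116.756 Y58.235 F1924
G1 X108.385 Y41.009
G1 X89.415 Y43.647
G1 X86.063 Y62.504
G1 X102.960 Y71.520
M5
G0 X0.000 Y0.000

viewBox `0 0 122.544 87.682` with mm width/height → 1 unit = 1 mm. Flip: y_m = 87.682 − y_svg.

**Shape 1** — `<polyline>` line segment, stroke `#ff8800` → score (S624, F1924). Machine vertices: (51.199,19.497) → (39.347,80.600). Open path.

**Shape 2** — `<path>` rectangle, stroke `#ff8800` → score (S624, F1924). Machine vertices: (16.432,56.661) → (73.893,56.661) → (73.893,25.233) → (16.432,25.233) → (16.432,56.661). Closed: final G1 returns to the first vertex.

**Shape 3** — `<line>` line segment, stroke `#ff8800` → score (S624, F1924). Machine vertices: (75.763,20.953) → (43.615,35.865). Open path.

**Shape 4** — `<path>` line segment, stroke `#ff8800` → score (S624, F1924). Machine vertices: (25.989,29.105) → (12.822,59.520). Open path.

**Shape 5** — `<path>` open polyline, stroke `#ff8800` → score (S624, F1924). Machine vertices: (17.757,23.535) → (66.415,21.466) → (85.214,57.387) → (44.015,47.113) → (71.399,9.652) → (39.007,34.199). Open path.

**Shape 6** — `<path>` cubic bezier, stroke `#ff8800` → score (S624, F1924). Control points (SVG): P0=(55.937,58.813), P1=(58.891,61.765), P2=(86.245,11.259), P3=(106.162,36.570); sampled at t=k/5. Machine vertices: (55.937,28.869) → (60.383,32.479) → (69.156,42.713) → (80.729,53.367) → (93.574,58.235) → (106.162,51.112). Open path.

**Shape 7** — `<polygon>` regular polygon, stroke `#ff8800` → score (S624, F1924). Machine vertices: (102.960,71.520) → (116.756,58.235) → (108.385,41.009) → (89.415,43.647) → (86.063,62.504) → (102.960,71.520). Closed: final G1 returns to the first vertex.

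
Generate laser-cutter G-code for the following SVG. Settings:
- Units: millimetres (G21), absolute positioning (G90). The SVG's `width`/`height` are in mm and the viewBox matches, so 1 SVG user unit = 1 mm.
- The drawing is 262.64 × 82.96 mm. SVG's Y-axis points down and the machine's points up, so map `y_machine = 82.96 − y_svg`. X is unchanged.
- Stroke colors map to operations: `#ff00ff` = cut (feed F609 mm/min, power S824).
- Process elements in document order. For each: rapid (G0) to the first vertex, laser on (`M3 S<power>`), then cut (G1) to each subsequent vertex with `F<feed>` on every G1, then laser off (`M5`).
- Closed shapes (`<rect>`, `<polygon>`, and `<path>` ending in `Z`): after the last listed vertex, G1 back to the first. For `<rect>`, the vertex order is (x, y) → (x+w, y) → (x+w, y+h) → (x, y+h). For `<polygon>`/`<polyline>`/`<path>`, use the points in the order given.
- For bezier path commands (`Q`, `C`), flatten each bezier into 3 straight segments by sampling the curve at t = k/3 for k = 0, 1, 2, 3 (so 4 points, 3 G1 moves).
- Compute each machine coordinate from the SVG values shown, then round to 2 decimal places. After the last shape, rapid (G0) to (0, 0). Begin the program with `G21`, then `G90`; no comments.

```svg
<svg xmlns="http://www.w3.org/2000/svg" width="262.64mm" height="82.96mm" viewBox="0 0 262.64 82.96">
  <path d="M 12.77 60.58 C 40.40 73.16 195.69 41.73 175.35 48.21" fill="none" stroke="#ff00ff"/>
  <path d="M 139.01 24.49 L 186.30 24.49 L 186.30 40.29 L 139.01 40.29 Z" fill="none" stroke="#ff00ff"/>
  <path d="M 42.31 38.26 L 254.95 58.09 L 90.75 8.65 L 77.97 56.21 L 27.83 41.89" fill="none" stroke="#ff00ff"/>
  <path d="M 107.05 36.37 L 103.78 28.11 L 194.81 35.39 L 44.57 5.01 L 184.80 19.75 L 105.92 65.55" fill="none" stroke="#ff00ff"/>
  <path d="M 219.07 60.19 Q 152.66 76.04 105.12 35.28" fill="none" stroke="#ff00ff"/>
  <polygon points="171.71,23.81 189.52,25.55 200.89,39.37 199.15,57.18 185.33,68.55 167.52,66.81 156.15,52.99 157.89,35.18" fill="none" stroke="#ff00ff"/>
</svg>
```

viewBox `0 0 262.64 82.96` with mm width/height → 1 unit = 1 mm. Flip: y_m = 82.96 − y_svg.

**Shape 1** — `<path>` cubic bezier, stroke `#ff00ff` → cut (S824, F609). Control points (SVG): P0=(12.77,60.58), P1=(40.40,73.16), P2=(195.69,41.73), P3=(175.35,48.21); sampled at t=k/3. Machine vertices: (12.77,22.38) → (71.72,21.44) → (148.38,31.63) → (175.35,34.75). Open path.

**Shape 2** — `<path>` rectangle, stroke `#ff00ff` → cut (S824, F609). Machine vertices: (139.01,58.47) → (186.30,58.47) → (186.30,42.67) → (139.01,42.67) → (139.01,58.47). Closed: final G1 returns to the first vertex.

**Shape 3** — `<path>` open polyline, stroke `#ff00ff` → cut (S824, F609). Machine vertices: (42.31,44.70) → (254.95,24.87) → (90.75,74.31) → (77.97,26.75) → (27.83,41.07). Open path.

**Shape 4** — `<path>` open polyline, stroke `#ff00ff` → cut (S824, F609). Machine vertices: (107.05,46.59) → (103.78,54.85) → (194.81,47.57) → (44.57,77.95) → (184.80,63.21) → (105.92,17.41). Open path.

**Shape 5** — `<path>` quadratic bezier, stroke `#ff00ff` → cut (S824, F609). Control points (SVG): P0=(219.07,60.19), P1=(152.66,76.04), P2=(105.12,35.28); sampled at t=k/3. Machine vertices: (219.07,22.77) → (176.89,18.49) → (138.91,26.80) → (105.12,47.68). Open path.

**Shape 6** — `<polygon>` regular polygon, stroke `#ff00ff` → cut (S824, F609). Machine vertices: (171.71,59.15) → (189.52,57.41) → (200.89,43.59) → (199.15,25.78) → (185.33,14.41) → (167.52,16.15) → (156.15,29.97) → (157.89,47.78) → (171.71,59.15). Closed: final G1 returns to the first vertex.

G21
G90
G0 X12.77 Y22.38
M3 S824
G1 X71.72 Y21.44 F609
G1 X148.38 Y31.63 F609
G1 X175.35 Y34.75 F609
M5
G0 X139.01 Y58.47
M3 S824
G1 X186.30 Y58.47 F609
G1 X186.30 Y42.67 F609
G1 X139.01 Y42.67 F609
G1 X139.01 Y58.47 F609
M5
G0 X42.31 Y44.70
M3 S824
G1 X254.95 Y24.87 F609
G1 X90.75 Y74.31 F609
G1 X77.97 Y26.75 F609
G1 X27.83 Y41.07 F609
M5
G0 X107.05 Y46.59
M3 S824
G1 X103.78 Y54.85 F609
G1 X194.81 Y47.57 F609
G1 X44.57 Y77.95 F609
G1 X184.80 Y63.21 F609
G1 X105.92 Y17.41 F609
M5
G0 X219.07 Y22.77
M3 S824
G1 X176.89 Y18.49 F609
G1 X138.91 Y26.80 F609
G1 X105.12 Y47.68 F609
M5
G0 X171.71 Y59.15
M3 S824
G1 X189.52 Y57.41 F609
G1 X200.89 Y43.59 F609
G1 X199.15 Y25.78 F609
G1 X185.33 Y14.41 F609
G1 X167.52 Y16.15 F609
G1 X156.15 Y29.97 F609
G1 X157.89 Y47.78 F609
G1 X171.71 Y59.15 F609
M5
G0 X0.00 Y0.00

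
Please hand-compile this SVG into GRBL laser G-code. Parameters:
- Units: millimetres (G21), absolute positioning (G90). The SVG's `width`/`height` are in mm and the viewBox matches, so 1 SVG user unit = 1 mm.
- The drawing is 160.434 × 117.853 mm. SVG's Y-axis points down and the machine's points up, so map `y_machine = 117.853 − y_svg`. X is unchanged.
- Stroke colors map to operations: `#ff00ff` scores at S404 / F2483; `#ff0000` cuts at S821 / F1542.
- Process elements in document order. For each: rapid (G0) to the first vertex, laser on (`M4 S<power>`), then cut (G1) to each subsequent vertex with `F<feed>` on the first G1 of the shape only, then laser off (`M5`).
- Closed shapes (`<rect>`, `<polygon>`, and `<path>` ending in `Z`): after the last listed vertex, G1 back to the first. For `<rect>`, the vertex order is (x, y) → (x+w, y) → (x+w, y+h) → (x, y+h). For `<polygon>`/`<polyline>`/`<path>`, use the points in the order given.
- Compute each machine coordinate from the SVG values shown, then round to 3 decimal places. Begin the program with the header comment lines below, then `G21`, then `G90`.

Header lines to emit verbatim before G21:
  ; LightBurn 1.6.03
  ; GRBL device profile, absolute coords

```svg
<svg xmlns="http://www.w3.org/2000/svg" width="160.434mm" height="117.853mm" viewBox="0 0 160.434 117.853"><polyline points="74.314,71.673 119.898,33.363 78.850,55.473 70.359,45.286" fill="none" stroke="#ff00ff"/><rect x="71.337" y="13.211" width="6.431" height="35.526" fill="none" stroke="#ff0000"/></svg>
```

Since the viewBox matches the mm dimensions, user units are millimetres directly. The only transform is the Y-flip y_m = 117.853 − y_svg.

Shape 1 is a open polyline drawn with `<polyline>`. Its stroke #ff00ff means score at S404, F2483. After flipping Y the toolpath is (74.314,46.180) → (119.898,84.490) → (78.850,62.380) → (70.359,72.567).

Shape 2 is a rectangle drawn with `<rect>`. Its stroke #ff0000 means cut at S821, F1542. After flipping Y the toolpath is (71.337,104.642) → (77.768,104.642) → (77.768,69.116) → (71.337,69.116) → (71.337,104.642), returning to the start.

; LightBurn 1.6.03
; GRBL device profile, absolute coords
G21
G90
G0 X74.314 Y46.180
M4 S404
G1 X119.898 Y84.490 F2483
G1 X78.850 Y62.380
G1 X70.359 Y72.567
M5
G0 X71.337 Y104.642
M4 S821
G1 X77.768 Y104.642 F1542
G1 X77.768 Y69.116
G1 X71.337 Y69.116
G1 X71.337 Y104.642
M5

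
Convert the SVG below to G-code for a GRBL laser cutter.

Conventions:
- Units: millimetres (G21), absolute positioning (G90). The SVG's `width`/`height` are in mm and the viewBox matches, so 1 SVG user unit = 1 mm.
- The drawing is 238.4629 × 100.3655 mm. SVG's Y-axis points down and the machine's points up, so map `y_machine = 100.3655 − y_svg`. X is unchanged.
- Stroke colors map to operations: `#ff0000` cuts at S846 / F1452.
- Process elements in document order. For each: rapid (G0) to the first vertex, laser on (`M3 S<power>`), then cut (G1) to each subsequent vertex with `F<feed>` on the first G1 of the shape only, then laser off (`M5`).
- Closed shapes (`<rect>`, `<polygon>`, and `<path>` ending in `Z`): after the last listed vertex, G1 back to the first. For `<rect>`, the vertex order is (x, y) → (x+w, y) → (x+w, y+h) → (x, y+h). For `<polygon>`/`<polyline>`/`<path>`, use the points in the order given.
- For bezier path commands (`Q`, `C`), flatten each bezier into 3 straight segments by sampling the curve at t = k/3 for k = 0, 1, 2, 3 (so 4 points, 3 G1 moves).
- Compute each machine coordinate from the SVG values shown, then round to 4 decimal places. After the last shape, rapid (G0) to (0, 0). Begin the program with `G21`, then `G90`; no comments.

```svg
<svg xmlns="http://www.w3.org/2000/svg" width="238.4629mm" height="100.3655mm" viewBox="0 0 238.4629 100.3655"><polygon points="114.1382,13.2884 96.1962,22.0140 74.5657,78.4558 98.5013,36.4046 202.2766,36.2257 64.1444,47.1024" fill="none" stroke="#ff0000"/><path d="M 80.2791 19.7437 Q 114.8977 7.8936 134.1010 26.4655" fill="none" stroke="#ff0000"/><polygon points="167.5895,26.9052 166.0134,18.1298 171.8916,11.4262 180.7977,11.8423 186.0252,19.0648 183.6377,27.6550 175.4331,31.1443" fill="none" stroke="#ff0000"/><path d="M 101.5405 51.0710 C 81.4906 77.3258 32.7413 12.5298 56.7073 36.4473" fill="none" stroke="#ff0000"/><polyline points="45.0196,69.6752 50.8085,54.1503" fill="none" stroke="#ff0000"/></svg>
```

1 u = 1 mm; y_m = 100.3655 − y.

[1] `<polygon>` closed polygon, #ff0000→cut S846 F1452: (114.1382,87.0771) → (96.1962,78.3515) → (74.5657,21.9097) → (98.5013,63.9609) → (202.2766,64.1398) → (64.1444,53.2631) → (114.1382,87.0771) (closed)

[2] `<path>` quadratic bezier, #ff0000→cut S846 F1452: (80.2791,80.6218) → (101.6454,85.1416) → (119.5860,82.9010) → (134.1010,73.9000)

[3] `<polygon>` regular polygon, #ff0000→cut S846 F1452: (167.5895,73.4603) → (166.0134,82.2357) → (171.8916,88.9393) → (180.7977,88.5232) → (186.0252,81.3007) → (183.6377,72.7105) → (175.4331,69.2212) → (167.5895,73.4603) (closed)

[4] `<path>` cubic bezier, #ff0000→cut S846 F1452: (101.5405,49.2945) → (75.6802,46.7320) → (53.2236,64.9225) → (56.7073,63.9182)

[5] `<polyline>` line segment, #ff0000→cut S846 F1452: (45.0196,30.6903) → (50.8085,46.2152)

G21
G90
G0 X114.1382 Y87.0771
M3 S846
G1 X96.1962 Y78.3515 F1452
G1 X74.5657 Y21.9097
G1 X98.5013 Y63.9609
G1 X202.2766 Y64.1398
G1 X64.1444 Y53.2631
G1 X114.1382 Y87.0771
M5
G0 X80.2791 Y80.6218
M3 S846
G1 X101.6454 Y85.1416 F1452
G1 X119.5860 Y82.9010
G1 X134.1010 Y73.9000
M5
G0 X167.5895 Y73.4603
M3 S846
G1 X166.0134 Y82.2357 F1452
G1 X171.8916 Y88.9393
G1 X180.7977 Y88.5232
G1 X186.0252 Y81.3007
G1 X183.6377 Y72.7105
G1 X175.4331 Y69.2212
G1 X167.5895 Y73.4603
M5
G0 X101.5405 Y49.2945
M3 S846
G1 X75.6802 Y46.7320 F1452
G1 X53.2236 Y64.9225
G1 X56.7073 Y63.9182
M5
G0 X45.0196 Y30.6903
M3 S846
G1 X50.8085 Y46.2152 F1452
M5
G0 X0.0000 Y0.0000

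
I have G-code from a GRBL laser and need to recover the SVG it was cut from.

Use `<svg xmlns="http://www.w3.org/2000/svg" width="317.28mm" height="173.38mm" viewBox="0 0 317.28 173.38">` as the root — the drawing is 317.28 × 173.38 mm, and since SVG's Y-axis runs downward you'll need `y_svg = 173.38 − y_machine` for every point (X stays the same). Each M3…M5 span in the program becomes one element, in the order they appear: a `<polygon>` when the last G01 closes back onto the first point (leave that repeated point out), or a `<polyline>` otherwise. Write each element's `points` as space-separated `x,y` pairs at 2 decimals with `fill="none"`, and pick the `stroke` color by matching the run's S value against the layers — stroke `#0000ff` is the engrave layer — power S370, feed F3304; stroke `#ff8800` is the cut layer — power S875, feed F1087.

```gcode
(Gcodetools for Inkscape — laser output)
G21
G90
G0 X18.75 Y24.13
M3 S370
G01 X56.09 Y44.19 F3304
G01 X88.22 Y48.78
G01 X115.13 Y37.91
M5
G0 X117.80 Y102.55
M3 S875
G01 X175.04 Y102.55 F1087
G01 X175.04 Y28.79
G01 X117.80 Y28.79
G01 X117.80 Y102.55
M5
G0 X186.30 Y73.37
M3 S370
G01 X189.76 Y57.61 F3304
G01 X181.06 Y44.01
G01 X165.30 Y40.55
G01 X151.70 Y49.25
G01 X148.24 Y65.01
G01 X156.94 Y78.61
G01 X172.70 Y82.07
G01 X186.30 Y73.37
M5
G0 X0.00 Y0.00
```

<svg xmlns="http://www.w3.org/2000/svg" width="317.28mm" height="173.38mm" viewBox="0 0 317.28 173.38">
  <polyline points="18.75,149.25 56.09,129.19 88.22,124.60 115.13,135.47" fill="none" stroke="#0000ff"/>
  <polygon points="117.80,70.83 175.04,70.83 175.04,144.59 117.80,144.59" fill="none" stroke="#ff8800"/>
  <polygon points="186.30,100.01 189.76,115.77 181.06,129.37 165.30,132.83 151.70,124.13 148.24,108.37 156.94,94.77 172.70,91.31" fill="none" stroke="#0000ff"/>
</svg>

y_svg = 173.38 − y_m.

[1] S370→`#0000ff` (engrave); open run; points: 18.75,149.25 56.09,129.19 88.22,124.60 115.13,135.47

[2] S875→`#ff8800` (cut); closed run; points: 117.80,70.83 175.04,70.83 175.04,144.59 117.80,144.59

[3] S370→`#0000ff` (engrave); closed run; points: 186.30,100.01 189.76,115.77 181.06,129.37 165.30,132.83 151.70,124.13 148.24,108.37 156.94,94.77 172.70,91.31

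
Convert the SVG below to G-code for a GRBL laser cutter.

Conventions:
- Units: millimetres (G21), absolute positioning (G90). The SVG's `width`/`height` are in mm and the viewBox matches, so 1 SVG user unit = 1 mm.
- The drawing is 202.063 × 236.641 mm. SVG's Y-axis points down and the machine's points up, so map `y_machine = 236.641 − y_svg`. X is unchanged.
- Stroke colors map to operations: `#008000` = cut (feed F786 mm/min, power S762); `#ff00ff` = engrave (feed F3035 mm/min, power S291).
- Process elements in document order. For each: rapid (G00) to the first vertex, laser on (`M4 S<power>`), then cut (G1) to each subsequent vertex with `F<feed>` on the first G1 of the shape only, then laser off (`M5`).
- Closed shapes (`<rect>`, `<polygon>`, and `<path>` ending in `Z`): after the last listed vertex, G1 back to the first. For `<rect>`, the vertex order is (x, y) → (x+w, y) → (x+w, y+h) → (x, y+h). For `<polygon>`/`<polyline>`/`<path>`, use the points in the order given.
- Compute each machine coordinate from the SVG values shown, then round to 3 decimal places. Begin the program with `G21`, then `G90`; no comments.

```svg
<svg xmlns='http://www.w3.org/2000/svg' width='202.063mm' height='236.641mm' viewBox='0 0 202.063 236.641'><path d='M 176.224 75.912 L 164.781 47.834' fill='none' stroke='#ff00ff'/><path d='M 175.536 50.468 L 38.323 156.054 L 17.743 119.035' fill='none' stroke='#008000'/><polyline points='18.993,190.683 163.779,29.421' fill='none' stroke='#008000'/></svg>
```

viewBox `0 0 202.063 236.641` with mm width/height → 1 unit = 1 mm. Flip: y_m = 236.641 − y_svg.

**Shape 1** — `<path>` line segment, stroke `#ff00ff` → engrave (S291, F3035). Machine vertices: (176.224,160.729) → (164.781,188.807). Open path.

**Shape 2** — `<path>` open polyline, stroke `#008000` → cut (S762, F786). Machine vertices: (175.536,186.173) → (38.323,80.587) → (17.743,117.606). Open path.

**Shape 3** — `<polyline>` line segment, stroke `#008000` → cut (S762, F786). Machine vertices: (18.993,45.958) → (163.779,207.220). Open path.

G21
G90
G00 X176.224 Y160.729
M4 S291
G1 X164.781 Y188.807 F3035
M5
G00 X175.536 Y186.173
M4 S762
G1 X38.323 Y80.587 F786
G1 X17.743 Y117.606
M5
G00 X18.993 Y45.958
M4 S762
G1 X163.779 Y207.220 F786
M5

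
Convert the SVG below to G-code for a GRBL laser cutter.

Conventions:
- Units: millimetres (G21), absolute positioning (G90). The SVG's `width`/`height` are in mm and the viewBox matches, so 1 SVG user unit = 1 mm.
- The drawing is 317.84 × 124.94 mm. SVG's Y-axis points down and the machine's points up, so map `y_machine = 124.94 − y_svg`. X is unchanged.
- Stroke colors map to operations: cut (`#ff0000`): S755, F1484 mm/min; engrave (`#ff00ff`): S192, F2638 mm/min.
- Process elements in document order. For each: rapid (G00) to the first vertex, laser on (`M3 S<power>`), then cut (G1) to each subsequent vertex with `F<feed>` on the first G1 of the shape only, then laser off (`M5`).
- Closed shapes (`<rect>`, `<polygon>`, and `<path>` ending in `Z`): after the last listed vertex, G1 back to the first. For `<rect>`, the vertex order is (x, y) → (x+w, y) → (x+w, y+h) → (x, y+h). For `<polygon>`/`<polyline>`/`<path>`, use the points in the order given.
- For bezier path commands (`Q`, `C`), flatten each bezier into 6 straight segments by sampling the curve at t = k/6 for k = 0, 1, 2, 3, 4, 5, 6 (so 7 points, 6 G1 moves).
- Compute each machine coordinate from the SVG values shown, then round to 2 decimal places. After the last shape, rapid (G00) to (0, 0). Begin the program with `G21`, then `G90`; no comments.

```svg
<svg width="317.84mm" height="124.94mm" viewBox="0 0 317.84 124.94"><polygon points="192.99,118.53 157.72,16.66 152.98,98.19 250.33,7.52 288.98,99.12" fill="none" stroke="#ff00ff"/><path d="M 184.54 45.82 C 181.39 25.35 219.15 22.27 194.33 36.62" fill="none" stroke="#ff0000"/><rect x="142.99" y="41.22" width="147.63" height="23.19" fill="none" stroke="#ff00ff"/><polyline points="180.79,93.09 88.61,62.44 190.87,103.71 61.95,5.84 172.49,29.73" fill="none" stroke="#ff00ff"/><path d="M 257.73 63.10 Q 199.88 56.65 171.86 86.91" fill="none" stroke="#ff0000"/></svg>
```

viewBox `0 0 317.84 124.94` with mm width/height → 1 unit = 1 mm. Flip: y_m = 124.94 − y_svg.

**Shape 1** — `<polygon>` closed polygon, stroke `#ff00ff` → engrave (S192, F2638). Machine vertices: (192.99,6.41) → (157.72,108.28) → (152.98,26.75) → (250.33,117.42) → (288.98,25.82) → (192.99,6.41). Closed: final G1 returns to the first vertex.

**Shape 2** — `<path>` cubic bezier, stroke `#ff0000` → cut (S755, F1484). Control points (SVG): P0=(184.54,45.82), P1=(181.39,25.35), P2=(219.15,22.27), P3=(194.33,36.62); sampled at t=k/6. Machine vertices: (184.54,79.12) → (185.90,87.91) → (191.19,93.79) → (197.56,96.78) → (202.12,96.86) → (202.00,94.04) → (194.33,88.32). Open path.

**Shape 3** — `<rect>` rectangle, stroke `#ff00ff` → engrave (S192, F2638). Machine vertices: (142.99,83.72) → (290.62,83.72) → (290.62,60.53) → (142.99,60.53) → (142.99,83.72). Closed: final G1 returns to the first vertex.

**Shape 4** — `<polyline>` open polyline, stroke `#ff00ff` → engrave (S192, F2638). Machine vertices: (180.79,31.85) → (88.61,62.50) → (190.87,21.23) → (61.95,119.10) → (172.49,95.21). Open path.

**Shape 5** — `<path>` quadratic bezier, stroke `#ff0000` → cut (S755, F1484). Control points (SVG): P0=(257.73,63.10), P1=(199.88,56.65), P2=(171.86,86.91); sampled at t=k/6. Machine vertices: (257.73,61.84) → (239.28,62.97) → (222.48,62.06) → (207.34,59.11) → (193.85,54.12) → (182.03,47.10) → (171.86,38.03). Open path.

G21
G90
G00 X192.99 Y6.41
M3 S192
G1 X157.72 Y108.28 F2638
G1 X152.98 Y26.75
G1 X250.33 Y117.42
G1 X288.98 Y25.82
G1 X192.99 Y6.41
M5
G00 X184.54 Y79.12
M3 S755
G1 X185.90 Y87.91 F1484
G1 X191.19 Y93.79
G1 X197.56 Y96.78
G1 X202.12 Y96.86
G1 X202.00 Y94.04
G1 X194.33 Y88.32
M5
G00 X142.99 Y83.72
M3 S192
G1 X290.62 Y83.72 F2638
G1 X290.62 Y60.53
G1 X142.99 Y60.53
G1 X142.99 Y83.72
M5
G00 X180.79 Y31.85
M3 S192
G1 X88.61 Y62.50 F2638
G1 X190.87 Y21.23
G1 X61.95 Y119.10
G1 X172.49 Y95.21
M5
G00 X257.73 Y61.84
M3 S755
G1 X239.28 Y62.97 F1484
G1 X222.48 Y62.06
G1 X207.34 Y59.11
G1 X193.85 Y54.12
G1 X182.03 Y47.10
G1 X171.86 Y38.03
M5
G00 X0.00 Y0.00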